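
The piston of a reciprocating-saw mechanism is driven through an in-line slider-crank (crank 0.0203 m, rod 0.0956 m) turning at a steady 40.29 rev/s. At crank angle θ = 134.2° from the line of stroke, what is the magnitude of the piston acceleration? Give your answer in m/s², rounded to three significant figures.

912

ω = 2π·40.3 = 253.1 rad/s
x(θ) = r cosθ + √(L² − r² sin²θ); with ω constant, a = ω²·d²x/dθ².
d²x/dθ² = −r cosθ − r²(cos2θ)/√u − r⁴ sin²2θ/(4u^{3/2}),  u = L² − r² sin²θ = 0.00892756 m².
Substituting r = 0.0203 m, L = 0.0956 m, θ = 134.2°: d²x/dθ² = +0.014224 m.
a = ω²·d²x/dθ² = (253.1)²·(+0.014224) = +911.54 m/s²;  |a| = 911.54 m/s².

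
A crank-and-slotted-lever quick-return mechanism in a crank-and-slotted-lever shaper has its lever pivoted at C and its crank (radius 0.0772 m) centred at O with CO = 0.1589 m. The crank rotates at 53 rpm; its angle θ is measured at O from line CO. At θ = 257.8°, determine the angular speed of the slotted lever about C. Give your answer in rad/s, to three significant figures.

0.718

ω = 5.55 rad/s (from 53 rpm).
Crank pin A relative to C: A = (d + r cosθ, r sinθ); lever angle φ = atan2(r sinθ, d + r cosθ).
Differentiating tanφ: φ̇ = rω(d cosθ + r)/(d² + r² + 2dr cosθ).
d² + r² + 2dr cosθ = |CA|² = 0.0260244 m²;  d cosθ + r = +0.04362 m.
|ω_lever| = |0.0772·5.55·+0.04362| / 0.0260244 = 0.71818 rad/s.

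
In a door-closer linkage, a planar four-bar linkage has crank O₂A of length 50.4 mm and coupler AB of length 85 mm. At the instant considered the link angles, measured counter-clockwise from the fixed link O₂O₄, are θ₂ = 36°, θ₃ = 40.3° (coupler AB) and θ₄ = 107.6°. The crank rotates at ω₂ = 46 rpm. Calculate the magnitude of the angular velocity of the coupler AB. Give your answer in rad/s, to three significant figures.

2.94

ω₂ = 4.817 rad/s (from 46 rpm).
Differentiating the loop-closure r₂e^{iθ₂}+r₃e^{iθ₃}=r₁+r₄e^{iθ₄} gives r₂ω₂e^{iθ₂}+r₃ω₃e^{iθ₃}=r₄ω₄e^{iθ₄}.
Eliminating the other unknown: ω₃ = r₂ω₂ sin(θ₄−θ₂) / [r₃ sin(θ₃−θ₄)].
Numerator sine = +0.94888; denominator sine = -0.92254.
Result = 0.0504·4.817·(+0.94888) / (0.085·(-0.92254)) = -2.9378 rad/s; magnitude 2.9378 rad/s.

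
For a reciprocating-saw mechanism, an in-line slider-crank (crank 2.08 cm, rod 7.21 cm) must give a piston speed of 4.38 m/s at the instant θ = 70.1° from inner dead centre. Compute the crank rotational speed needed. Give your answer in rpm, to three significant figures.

1940

For an in-line slider-crank, |v_piston| = rω|sinθ|·[1 + r cosθ/√(L² − r² sin²θ)].
With r = 0.0208 m, L = 0.0721 m, θ = 70.1°: the bracketed kinematic factor |dx/dθ| = 0.021553 m.
ω = v/|dx/dθ| = 4.38/0.021553 = 203.22 rad/s.
N = 60ω/(2π) = 1940.6 rpm.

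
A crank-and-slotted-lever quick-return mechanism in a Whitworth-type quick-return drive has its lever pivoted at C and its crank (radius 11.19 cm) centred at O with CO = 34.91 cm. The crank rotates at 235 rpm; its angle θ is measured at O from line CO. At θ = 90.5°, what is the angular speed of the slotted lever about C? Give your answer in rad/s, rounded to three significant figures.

2.24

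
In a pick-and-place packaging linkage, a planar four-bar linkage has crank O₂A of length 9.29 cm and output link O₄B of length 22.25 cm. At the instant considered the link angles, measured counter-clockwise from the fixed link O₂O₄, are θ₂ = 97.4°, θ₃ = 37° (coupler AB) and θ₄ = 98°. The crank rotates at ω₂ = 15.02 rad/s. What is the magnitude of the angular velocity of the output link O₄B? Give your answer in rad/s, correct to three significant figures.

6.23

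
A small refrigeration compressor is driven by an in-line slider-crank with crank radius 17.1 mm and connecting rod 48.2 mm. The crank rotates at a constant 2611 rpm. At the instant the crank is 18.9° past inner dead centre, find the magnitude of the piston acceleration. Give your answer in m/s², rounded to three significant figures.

1580

ω = 2π·2611/60 = 273.4 rad/s
x(θ) = r cosθ + √(L² − r² sin²θ); with ω constant, a = ω²·d²x/dθ².
d²x/dθ² = −r cosθ − r²(cos2θ)/√u − r⁴ sin²2θ/(4u^{3/2}),  u = L² − r² sin²θ = 0.00229256 m².
Substituting r = 0.0171 m, L = 0.0482 m, θ = 18.9°: d²x/dθ² = -0.021077 m.
a = ω²·d²x/dθ² = (273.4)²·(-0.021077) = -1575.7 m/s²;  |a| = 1575.7 m/s².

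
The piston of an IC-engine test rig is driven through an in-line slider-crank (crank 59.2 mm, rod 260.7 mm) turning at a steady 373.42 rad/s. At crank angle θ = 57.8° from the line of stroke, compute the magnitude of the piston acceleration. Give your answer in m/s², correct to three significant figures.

ω = 373.4 rad/s
x(θ) = r cosθ + √(L² − r² sin²θ); with ω constant, a = ω²·d²x/dθ².
d²x/dθ² = −r cosθ − r²(cos2θ)/√u − r⁴ sin²2θ/(4u^{3/2}),  u = L² − r² sin²θ = 0.065455 m².
Substituting r = 0.0592 m, L = 0.2607 m, θ = 57.8°: d²x/dθ² = -0.025776 m.
a = ω²·d²x/dθ² = (373.4)²·(-0.025776) = -3594.3 m/s²;  |a| = 3594.3 m/s².

3590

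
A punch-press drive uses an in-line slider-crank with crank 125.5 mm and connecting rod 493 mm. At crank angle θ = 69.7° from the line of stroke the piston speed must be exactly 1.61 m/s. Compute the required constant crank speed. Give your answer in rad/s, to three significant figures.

For an in-line slider-crank, |v_piston| = rω|sinθ|·[1 + r cosθ/√(L² − r² sin²θ)].
With r = 0.1255 m, L = 0.493 m, θ = 69.7°: the bracketed kinematic factor |dx/dθ| = 0.12841 m.
ω = v/|dx/dθ| = 1.61/0.12841 = 12.538 rad/s.

12.5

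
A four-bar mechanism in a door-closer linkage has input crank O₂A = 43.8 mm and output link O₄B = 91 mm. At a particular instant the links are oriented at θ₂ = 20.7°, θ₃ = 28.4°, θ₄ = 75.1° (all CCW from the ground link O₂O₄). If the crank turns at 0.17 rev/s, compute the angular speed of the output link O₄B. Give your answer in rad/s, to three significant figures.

ω₂ = 1.068 rad/s (from 0.17 rev/s).
Differentiating the loop-closure r₂e^{iθ₂}+r₃e^{iθ₃}=r₁+r₄e^{iθ₄} gives r₂ω₂e^{iθ₂}+r₃ω₃e^{iθ₃}=r₄ω₄e^{iθ₄}.
Eliminating the other unknown: ω₄ = r₂ω₂ sin(θ₂−θ₃) / [r₄ sin(θ₄−θ₃)].
Numerator sine = -0.13399; denominator sine = +0.72777.
Result = 0.0438·1.068·(-0.13399) / (0.091·(+0.72777)) = -0.094651 rad/s; magnitude 0.094651 rad/s.

0.0947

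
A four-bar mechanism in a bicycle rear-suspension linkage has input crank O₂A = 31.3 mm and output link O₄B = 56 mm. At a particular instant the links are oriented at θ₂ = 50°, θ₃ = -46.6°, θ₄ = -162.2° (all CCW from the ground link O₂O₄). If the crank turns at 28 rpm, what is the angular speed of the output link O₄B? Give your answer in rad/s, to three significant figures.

ω₂ = 2.932 rad/s (from 28 rpm).
Differentiating the loop-closure r₂e^{iθ₂}+r₃e^{iθ₃}=r₁+r₄e^{iθ₄} gives r₂ω₂e^{iθ₂}+r₃ω₃e^{iθ₃}=r₄ω₄e^{iθ₄}.
Eliminating the other unknown: ω₄ = r₂ω₂ sin(θ₂−θ₃) / [r₄ sin(θ₄−θ₃)].
Numerator sine = +0.99337; denominator sine = -0.90183.
Result = 0.0313·2.932·(+0.99337) / (0.056·(-0.90183)) = -1.8052 rad/s; magnitude 1.8052 rad/s.

1.81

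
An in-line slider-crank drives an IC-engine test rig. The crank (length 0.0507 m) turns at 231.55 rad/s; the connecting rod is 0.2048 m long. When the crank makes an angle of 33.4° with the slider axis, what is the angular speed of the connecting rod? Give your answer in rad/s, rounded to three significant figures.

ω = 231.6 rad/s
The rod makes angle φ with the slider axis where L sinφ = r sinθ; differentiating, L cosφ·φ̇ = r ω cosθ.
L cosφ = √(L² − r² sin²θ) = 0.20289 m.
|ω_rod| = r ω |cosθ| / √(L² − r² sin²θ) = 0.0507·231.6·0.83485/0.20289 = 48.306 rad/s.

48.3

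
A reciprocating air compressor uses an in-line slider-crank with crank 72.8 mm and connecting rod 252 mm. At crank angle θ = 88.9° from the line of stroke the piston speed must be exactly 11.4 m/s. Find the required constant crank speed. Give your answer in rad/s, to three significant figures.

For an in-line slider-crank, |v_piston| = rω|sinθ|·[1 + r cosθ/√(L² − r² sin²θ)].
With r = 0.0728 m, L = 0.252 m, θ = 88.9°: the bracketed kinematic factor |dx/dθ| = 0.073208 m.
ω = v/|dx/dθ| = 11.4/0.073208 = 155.72 rad/s.

156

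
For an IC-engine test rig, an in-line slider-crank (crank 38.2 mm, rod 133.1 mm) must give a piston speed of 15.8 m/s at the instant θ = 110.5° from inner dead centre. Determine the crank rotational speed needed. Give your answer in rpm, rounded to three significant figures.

For an in-line slider-crank, |v_piston| = rω|sinθ|·[1 + r cosθ/√(L² − r² sin²θ)].
With r = 0.0382 m, L = 0.1331 m, θ = 110.5°: the bracketed kinematic factor |dx/dθ| = 0.032047 m.
ω = v/|dx/dθ| = 15.8/0.032047 = 493.02 rad/s.
N = 60ω/(2π) = 4708 rpm.

4710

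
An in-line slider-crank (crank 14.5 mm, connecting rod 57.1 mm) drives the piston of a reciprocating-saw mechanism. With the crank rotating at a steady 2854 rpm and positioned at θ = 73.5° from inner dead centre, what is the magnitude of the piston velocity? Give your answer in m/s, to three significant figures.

ω = 2π·2854/60 = 298.9 rad/s
For an in-line slider-crank, x = r cosθ + √(L² − r² sin²θ), so v = −rω sinθ·[1 + r cosθ/√(L² − r² sin²θ)].
With r = 0.0145 m, L = 0.0571 m, θ = 73.5°: √(L² − r² sin²θ) = 0.055382 m.
v = −0.0145·298.9·0.95882·[1 + 0.0145·0.28402/0.055382] = -4.4641 m/s.
|v| = 4.4641 m/s.

4.46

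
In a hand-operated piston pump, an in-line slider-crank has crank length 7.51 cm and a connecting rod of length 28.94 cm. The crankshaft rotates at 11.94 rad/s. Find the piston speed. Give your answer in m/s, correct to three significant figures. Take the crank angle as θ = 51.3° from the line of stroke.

ω = 11.94 rad/s
For an in-line slider-crank, x = r cosθ + √(L² − r² sin²θ), so v = −rω sinθ·[1 + r cosθ/√(L² − r² sin²θ)].
With r = 0.0751 m, L = 0.2894 m, θ = 51.3°: √(L² − r² sin²θ) = 0.2834 m.
v = −0.0751·11.94·0.78043·[1 + 0.0751·0.62524/0.2834] = -0.81576 m/s.
|v| = 0.81576 m/s.

0.816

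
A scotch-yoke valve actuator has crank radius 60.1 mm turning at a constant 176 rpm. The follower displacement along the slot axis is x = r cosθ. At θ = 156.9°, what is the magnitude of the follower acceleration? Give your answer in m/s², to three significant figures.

18.8

ω = 18.43 rad/s (from 176 rpm).
x = r cosθ ⇒ ẍ = −rω² cosθ (ω constant).
|a| = rω²|cosθ| = 0.0601·(18.43)²·|cos 156.9°| = 18.778 m/s².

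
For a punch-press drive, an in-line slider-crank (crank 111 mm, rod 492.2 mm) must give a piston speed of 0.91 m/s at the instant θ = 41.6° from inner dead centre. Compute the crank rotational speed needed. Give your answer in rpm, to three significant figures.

For an in-line slider-crank, |v_piston| = rω|sinθ|·[1 + r cosθ/√(L² − r² sin²θ)].
With r = 0.111 m, L = 0.4922 m, θ = 41.6°: the bracketed kinematic factor |dx/dθ| = 0.086266 m.
ω = v/|dx/dθ| = 0.91/0.086266 = 10.549 rad/s.
N = 60ω/(2π) = 100.73 rpm.

101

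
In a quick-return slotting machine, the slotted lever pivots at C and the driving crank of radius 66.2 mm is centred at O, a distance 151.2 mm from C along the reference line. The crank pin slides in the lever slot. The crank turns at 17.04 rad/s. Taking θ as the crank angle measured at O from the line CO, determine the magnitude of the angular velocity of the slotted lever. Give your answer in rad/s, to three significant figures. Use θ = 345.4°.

5.14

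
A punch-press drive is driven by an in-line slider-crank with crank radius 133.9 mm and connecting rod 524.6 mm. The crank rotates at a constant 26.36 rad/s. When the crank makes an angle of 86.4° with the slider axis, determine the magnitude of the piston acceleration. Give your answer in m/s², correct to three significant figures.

ω = 26.36 rad/s
x(θ) = r cosθ + √(L² − r² sin²θ); with ω constant, a = ω²·d²x/dθ².
d²x/dθ² = −r cosθ − r²(cos2θ)/√u − r⁴ sin²2θ/(4u^{3/2}),  u = L² − r² sin²θ = 0.257347 m².
Substituting r = 0.1339 m, L = 0.5246 m, θ = 86.4°: d²x/dθ² = +0.026647 m.
a = ω²·d²x/dθ² = (26.36)²·(+0.026647) = +18.516 m/s²;  |a| = 18.516 m/s².

18.5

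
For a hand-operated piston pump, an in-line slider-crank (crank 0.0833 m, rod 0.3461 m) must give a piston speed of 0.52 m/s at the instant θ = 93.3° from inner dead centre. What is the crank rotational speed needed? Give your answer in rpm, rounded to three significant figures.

For an in-line slider-crank, |v_piston| = rω|sinθ|·[1 + r cosθ/√(L² − r² sin²θ)].
With r = 0.0833 m, L = 0.3461 m, θ = 93.3°: the bracketed kinematic factor |dx/dθ| = 0.081975 m.
ω = v/|dx/dθ| = 0.52/0.081975 = 6.3434 rad/s.
N = 60ω/(2π) = 60.575 rpm.

60.6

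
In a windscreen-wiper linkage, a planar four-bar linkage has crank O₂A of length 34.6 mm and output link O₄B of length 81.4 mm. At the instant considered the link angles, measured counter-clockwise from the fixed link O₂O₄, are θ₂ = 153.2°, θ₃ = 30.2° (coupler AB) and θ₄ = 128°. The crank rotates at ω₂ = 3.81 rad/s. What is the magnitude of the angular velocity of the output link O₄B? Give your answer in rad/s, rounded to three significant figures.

1.37

ω₂ = 3.81 rad/s
Differentiating the loop-closure r₂e^{iθ₂}+r₃e^{iθ₃}=r₁+r₄e^{iθ₄} gives r₂ω₂e^{iθ₂}+r₃ω₃e^{iθ₃}=r₄ω₄e^{iθ₄}.
Eliminating the other unknown: ω₄ = r₂ω₂ sin(θ₂−θ₃) / [r₄ sin(θ₄−θ₃)].
Numerator sine = +0.83867; denominator sine = +0.99075.
Result = 0.0346·3.81·(+0.83867) / (0.0814·(+0.99075)) = +1.3709 rad/s; magnitude 1.3709 rad/s.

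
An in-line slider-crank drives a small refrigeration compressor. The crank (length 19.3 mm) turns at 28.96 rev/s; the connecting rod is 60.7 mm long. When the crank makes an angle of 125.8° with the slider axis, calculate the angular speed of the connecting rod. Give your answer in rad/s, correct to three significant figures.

ω = 182 rad/s (converted from 28.96 rev/s).
The rod makes angle φ with the slider axis where L sinφ = r sinθ; differentiating, L cosφ·φ̇ = r ω cosθ.
L cosφ = √(L² − r² sin²θ) = 0.058647 m.
|ω_rod| = r ω |cosθ| / √(L² − r² sin²θ) = 0.0193·182·0.58496/0.058647 = 35.028 rad/s.

35.0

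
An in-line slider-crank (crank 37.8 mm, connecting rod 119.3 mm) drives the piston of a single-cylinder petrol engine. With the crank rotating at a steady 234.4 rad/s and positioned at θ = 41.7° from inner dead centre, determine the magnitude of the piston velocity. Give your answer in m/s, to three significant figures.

7.32

ω = 234.4 rad/s
For an in-line slider-crank, x = r cosθ + √(L² − r² sin²θ), so v = −rω sinθ·[1 + r cosθ/√(L² − r² sin²θ)].
With r = 0.0378 m, L = 0.1193 m, θ = 41.7°: √(L² − r² sin²θ) = 0.11662 m.
v = −0.0378·234.4·0.66523·[1 + 0.0378·0.74664/0.11662] = -7.3206 m/s.
|v| = 7.3206 m/s.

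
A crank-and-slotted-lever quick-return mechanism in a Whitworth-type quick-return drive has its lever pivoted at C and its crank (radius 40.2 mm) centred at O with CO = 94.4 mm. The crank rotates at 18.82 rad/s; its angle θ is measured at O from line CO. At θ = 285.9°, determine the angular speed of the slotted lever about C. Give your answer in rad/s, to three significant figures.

3.96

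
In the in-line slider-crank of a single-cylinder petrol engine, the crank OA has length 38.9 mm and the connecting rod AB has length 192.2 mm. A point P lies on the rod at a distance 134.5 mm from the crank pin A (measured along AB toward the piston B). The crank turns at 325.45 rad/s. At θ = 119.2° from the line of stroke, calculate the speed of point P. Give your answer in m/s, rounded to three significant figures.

ω = 325.4 rad/s.  Crank-pin speed |V_A| = rω = 12.66 m/s, perpendicular to OA.
Rod angle: sinφ = −(r/L) sinθ ⇒ φ = -10.176°; ω_rod = −rω cosθ/√(L²−r²sin²θ) = +32.648 rad/s.
V_P = V_A + ω_rod × AP, with AP = 0.1345 m along the rod.
Components: V_Px = −rω sinθ − a·ω_rod·sinφ = -10.275 m/s;  V_Py = rω cosθ + a·ω_rod·cosφ = -1.8542 m/s.
|V_P| = √(V_Px² + V_Py²) = 10.441 m/s.

10.4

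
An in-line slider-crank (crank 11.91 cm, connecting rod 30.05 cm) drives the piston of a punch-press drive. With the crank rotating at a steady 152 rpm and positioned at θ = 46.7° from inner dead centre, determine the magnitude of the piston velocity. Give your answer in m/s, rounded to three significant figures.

1.77

ω = 2π·152/60 = 15.92 rad/s
For an in-line slider-crank, x = r cosθ + √(L² − r² sin²θ), so v = −rω sinθ·[1 + r cosθ/√(L² − r² sin²θ)].
With r = 0.1191 m, L = 0.3005 m, θ = 46.7°: √(L² − r² sin²θ) = 0.28773 m.
v = −0.1191·15.92·0.72777·[1 + 0.1191·0.68582/0.28773] = -1.7714 m/s.
|v| = 1.7714 m/s.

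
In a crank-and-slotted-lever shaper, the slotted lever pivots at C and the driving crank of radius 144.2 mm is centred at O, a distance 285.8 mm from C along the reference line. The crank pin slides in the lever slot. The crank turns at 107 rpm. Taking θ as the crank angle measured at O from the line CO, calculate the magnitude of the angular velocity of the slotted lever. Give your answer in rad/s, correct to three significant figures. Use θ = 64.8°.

ω = 11.21 rad/s (from 107 rpm).
Crank pin A relative to C: A = (d + r cosθ, r sinθ); lever angle φ = atan2(r sinθ, d + r cosθ).
Differentiating tanφ: φ̇ = rω(d cosθ + r)/(d² + r² + 2dr cosθ).
d² + r² + 2dr cosθ = |CA|² = 0.13757 m²;  d cosθ + r = +0.26589 m.
|ω_lever| = |0.1442·11.21·+0.26589| / 0.13757 = 3.1229 rad/s.

3.12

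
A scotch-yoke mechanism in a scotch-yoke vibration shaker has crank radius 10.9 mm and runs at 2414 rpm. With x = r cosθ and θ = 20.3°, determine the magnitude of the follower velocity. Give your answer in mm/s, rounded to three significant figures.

956

ω = 252.8 rad/s (from 2414 rpm).
x = r cosθ ⇒ ẋ = −rω sinθ.
|v| = rω|sinθ| = 0.0109·252.8·|sin 20.3°| = 0.95596 m/s = 955.96 mm/s.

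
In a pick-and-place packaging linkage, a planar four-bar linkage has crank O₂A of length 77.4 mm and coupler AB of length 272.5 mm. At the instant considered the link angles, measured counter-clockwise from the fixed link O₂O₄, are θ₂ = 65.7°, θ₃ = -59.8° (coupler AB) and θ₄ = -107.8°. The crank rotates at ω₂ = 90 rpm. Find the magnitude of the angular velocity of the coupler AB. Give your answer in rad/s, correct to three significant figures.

0.408

ω₂ = 9.425 rad/s (from 90 rpm).
Differentiating the loop-closure r₂e^{iθ₂}+r₃e^{iθ₃}=r₁+r₄e^{iθ₄} gives r₂ω₂e^{iθ₂}+r₃ω₃e^{iθ₃}=r₄ω₄e^{iθ₄}.
Eliminating the other unknown: ω₃ = r₂ω₂ sin(θ₄−θ₂) / [r₃ sin(θ₃−θ₄)].
Numerator sine = -0.11320; denominator sine = +0.74314.
Result = 0.0774·9.425·(-0.11320) / (0.2725·(+0.74314)) = -0.40778 rad/s; magnitude 0.40778 rad/s.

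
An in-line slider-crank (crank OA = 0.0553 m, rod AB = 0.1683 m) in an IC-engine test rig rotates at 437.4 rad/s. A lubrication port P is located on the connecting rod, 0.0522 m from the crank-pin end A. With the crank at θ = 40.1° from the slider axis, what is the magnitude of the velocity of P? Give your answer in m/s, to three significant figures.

ω = 437.4 rad/s.  Crank-pin speed |V_A| = rω = 24.188 m/s, perpendicular to OA.
Rod angle: sinφ = −(r/L) sinθ ⇒ φ = -12.219°; ω_rod = −rω cosθ/√(L²−r²sin²θ) = -112.48 rad/s.
V_P = V_A + ω_rod × AP, with AP = 0.0522 m along the rod.
Components: V_Px = −rω sinθ − a·ω_rod·sinφ = -16.823 m/s;  V_Py = rω cosθ + a·ω_rod·cosφ = +12.763 m/s.
|V_P| = √(V_Px² + V_Py²) = 21.117 m/s.

21.1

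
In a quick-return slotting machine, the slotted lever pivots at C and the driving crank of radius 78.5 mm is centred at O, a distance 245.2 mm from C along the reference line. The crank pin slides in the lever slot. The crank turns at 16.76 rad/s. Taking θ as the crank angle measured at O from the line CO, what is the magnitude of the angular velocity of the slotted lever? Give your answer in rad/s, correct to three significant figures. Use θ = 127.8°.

2.21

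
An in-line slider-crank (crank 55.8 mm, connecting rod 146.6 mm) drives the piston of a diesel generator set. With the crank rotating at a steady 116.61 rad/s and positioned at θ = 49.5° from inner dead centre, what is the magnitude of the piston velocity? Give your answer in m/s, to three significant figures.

6.23

ω = 116.6 rad/s
For an in-line slider-crank, x = r cosθ + √(L² − r² sin²θ), so v = −rω sinθ·[1 + r cosθ/√(L² − r² sin²θ)].
With r = 0.0558 m, L = 0.1466 m, θ = 49.5°: √(L² − r² sin²θ) = 0.14033 m.
v = −0.0558·116.6·0.76041·[1 + 0.0558·0.64945/0.14033] = -6.2256 m/s.
|v| = 6.2256 m/s.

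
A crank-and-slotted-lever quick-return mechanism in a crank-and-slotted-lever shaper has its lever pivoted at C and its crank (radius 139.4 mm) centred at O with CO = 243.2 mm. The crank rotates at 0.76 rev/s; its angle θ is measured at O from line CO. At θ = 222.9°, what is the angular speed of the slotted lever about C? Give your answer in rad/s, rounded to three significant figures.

ω = 4.775 rad/s (from 0.76 rev/s).
Crank pin A relative to C: A = (d + r cosθ, r sinθ); lever angle φ = atan2(r sinθ, d + r cosθ).
Differentiating tanφ: φ̇ = rω(d cosθ + r)/(d² + r² + 2dr cosθ).
d² + r² + 2dr cosθ = |CA|² = 0.0289091 m²;  d cosθ + r = -0.038754 m.
|ω_lever| = |0.1394·4.775·-0.038754| / 0.0289091 = 0.89236 rad/s.

0.892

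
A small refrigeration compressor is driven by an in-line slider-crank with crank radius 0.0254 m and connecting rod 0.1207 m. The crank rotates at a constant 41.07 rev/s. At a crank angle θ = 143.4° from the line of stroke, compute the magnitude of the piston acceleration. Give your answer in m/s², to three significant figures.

1250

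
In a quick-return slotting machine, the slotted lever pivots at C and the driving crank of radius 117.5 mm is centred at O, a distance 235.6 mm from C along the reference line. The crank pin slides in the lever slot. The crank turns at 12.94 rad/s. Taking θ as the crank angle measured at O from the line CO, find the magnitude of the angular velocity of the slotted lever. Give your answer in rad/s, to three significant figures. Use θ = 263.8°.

ω = 12.94 rad/s
Crank pin A relative to C: A = (d + r cosθ, r sinθ); lever angle φ = atan2(r sinθ, d + r cosθ).
Differentiating tanφ: φ̇ = rω(d cosθ + r)/(d² + r² + 2dr cosθ).
d² + r² + 2dr cosθ = |CA|² = 0.0633341 m²;  d cosθ + r = +0.092055 m.
|ω_lever| = |0.1175·12.94·+0.092055| / 0.0633341 = 2.21 rad/s.

2.21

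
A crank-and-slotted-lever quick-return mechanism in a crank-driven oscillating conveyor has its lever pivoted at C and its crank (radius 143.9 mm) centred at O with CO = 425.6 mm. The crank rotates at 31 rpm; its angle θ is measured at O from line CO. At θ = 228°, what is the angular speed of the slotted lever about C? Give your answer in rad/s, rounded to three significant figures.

ω = 3.246 rad/s (from 31 rpm).
Crank pin A relative to C: A = (d + r cosθ, r sinθ); lever angle φ = atan2(r sinθ, d + r cosθ).
Differentiating tanφ: φ̇ = rω(d cosθ + r)/(d² + r² + 2dr cosθ).
d² + r² + 2dr cosθ = |CA|² = 0.119882 m²;  d cosθ + r = -0.14088 m.
|ω_lever| = |0.1439·3.246·-0.14088| / 0.119882 = 0.54897 rad/s.

0.549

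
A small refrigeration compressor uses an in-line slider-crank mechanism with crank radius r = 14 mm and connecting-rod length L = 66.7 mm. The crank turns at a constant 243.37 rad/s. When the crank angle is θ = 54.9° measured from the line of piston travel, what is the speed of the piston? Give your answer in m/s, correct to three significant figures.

3.13

ω = 243.4 rad/s
For an in-line slider-crank, x = r cosθ + √(L² − r² sin²θ), so v = −rω sinθ·[1 + r cosθ/√(L² − r² sin²θ)].
With r = 0.014 m, L = 0.0667 m, θ = 54.9°: √(L² − r² sin²θ) = 0.065709 m.
v = −0.014·243.4·0.81815·[1 + 0.014·0.57501/0.065709] = -3.1291 m/s.
|v| = 3.1291 m/s.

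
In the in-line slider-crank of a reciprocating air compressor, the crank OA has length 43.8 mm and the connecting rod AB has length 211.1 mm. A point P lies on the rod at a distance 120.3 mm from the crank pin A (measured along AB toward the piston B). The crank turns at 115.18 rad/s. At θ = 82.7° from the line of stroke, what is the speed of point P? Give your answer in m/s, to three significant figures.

5.09

ω = 115.2 rad/s.  Crank-pin speed |V_A| = rω = 5.0449 m/s, perpendicular to OA.
Rod angle: sinφ = −(r/L) sinθ ⇒ φ = -11.876°; ω_rod = −rω cosθ/√(L²−r²sin²θ) = -3.103 rad/s.
V_P = V_A + ω_rod × AP, with AP = 0.1203 m along the rod.
Components: V_Px = −rω sinθ − a·ω_rod·sinφ = -5.0808 m/s;  V_Py = rω cosθ + a·ω_rod·cosφ = +0.27572 m/s.
|V_P| = √(V_Px² + V_Py²) = 5.0883 m/s.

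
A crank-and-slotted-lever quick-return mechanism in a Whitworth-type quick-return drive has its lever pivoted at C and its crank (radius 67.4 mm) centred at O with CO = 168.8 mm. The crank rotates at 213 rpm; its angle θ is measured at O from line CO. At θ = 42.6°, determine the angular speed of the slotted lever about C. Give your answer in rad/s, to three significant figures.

5.79

ω = 22.31 rad/s (from 213 rpm).
Crank pin A relative to C: A = (d + r cosθ, r sinθ); lever angle φ = atan2(r sinθ, d + r cosθ).
Differentiating tanφ: φ̇ = rω(d cosθ + r)/(d² + r² + 2dr cosθ).
d² + r² + 2dr cosθ = |CA|² = 0.0497855 m²;  d cosθ + r = +0.19165 m.
|ω_lever| = |0.0674·22.31·+0.19165| / 0.0497855 = 5.7874 rad/s.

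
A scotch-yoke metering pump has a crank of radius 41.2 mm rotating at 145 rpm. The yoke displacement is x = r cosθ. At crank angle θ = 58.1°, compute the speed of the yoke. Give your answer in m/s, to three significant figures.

0.531

ω = 15.18 rad/s (from 145 rpm).
x = r cosθ ⇒ ẋ = −rω sinθ.
|v| = rω|sinθ| = 0.0412·15.18·|sin 58.1°| = 0.53111 m/s.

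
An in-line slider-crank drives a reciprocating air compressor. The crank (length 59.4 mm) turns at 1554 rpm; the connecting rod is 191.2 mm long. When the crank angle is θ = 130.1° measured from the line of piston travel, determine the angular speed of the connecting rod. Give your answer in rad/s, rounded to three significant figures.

ω = 162.7 rad/s (converted from 1554 rpm).
The rod makes angle φ with the slider axis where L sinφ = r sinθ; differentiating, L cosφ·φ̇ = r ω cosθ.
L cosφ = √(L² − r² sin²θ) = 0.18572 m.
|ω_rod| = r ω |cosθ| / √(L² − r² sin²θ) = 0.0594·162.7·0.64412/0.18572 = 33.525 rad/s.

33.5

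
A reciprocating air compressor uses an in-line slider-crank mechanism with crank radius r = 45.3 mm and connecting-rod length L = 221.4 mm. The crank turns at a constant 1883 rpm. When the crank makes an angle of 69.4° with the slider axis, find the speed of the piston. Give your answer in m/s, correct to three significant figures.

8.97

ω = 2π·1883/60 = 197.2 rad/s
For an in-line slider-crank, x = r cosθ + √(L² − r² sin²θ), so v = −rω sinθ·[1 + r cosθ/√(L² − r² sin²θ)].
With r = 0.0453 m, L = 0.2214 m, θ = 69.4°: √(L² − r² sin²θ) = 0.2173 m.
v = −0.0453·197.2·0.93606·[1 + 0.0453·0.35184/0.2173] = -8.9747 m/s.
|v| = 8.9747 m/s.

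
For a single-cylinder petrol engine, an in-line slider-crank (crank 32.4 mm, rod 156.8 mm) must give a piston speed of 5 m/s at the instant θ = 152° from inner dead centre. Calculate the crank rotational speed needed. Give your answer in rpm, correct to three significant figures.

For an in-line slider-crank, |v_piston| = rω|sinθ|·[1 + r cosθ/√(L² − r² sin²θ)].
With r = 0.0324 m, L = 0.1568 m, θ = 152°: the bracketed kinematic factor |dx/dθ| = 0.012423 m.
ω = v/|dx/dθ| = 5/0.012423 = 402.49 rad/s.
N = 60ω/(2π) = 3843.5 rpm.

3840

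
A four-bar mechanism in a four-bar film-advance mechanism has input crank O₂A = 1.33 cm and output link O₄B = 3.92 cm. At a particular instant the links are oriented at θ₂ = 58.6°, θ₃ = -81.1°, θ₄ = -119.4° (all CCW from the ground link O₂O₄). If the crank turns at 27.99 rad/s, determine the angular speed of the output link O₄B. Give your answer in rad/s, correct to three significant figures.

9.91

ω₂ = 27.99 rad/s
Differentiating the loop-closure r₂e^{iθ₂}+r₃e^{iθ₃}=r₁+r₄e^{iθ₄} gives r₂ω₂e^{iθ₂}+r₃ω₃e^{iθ₃}=r₄ω₄e^{iθ₄}.
Eliminating the other unknown: ω₄ = r₂ω₂ sin(θ₂−θ₃) / [r₄ sin(θ₄−θ₃)].
Numerator sine = +0.64679; denominator sine = -0.61978.
Result = 0.0133·27.99·(+0.64679) / (0.0392·(-0.61978)) = -9.9105 rad/s; magnitude 9.9105 rad/s.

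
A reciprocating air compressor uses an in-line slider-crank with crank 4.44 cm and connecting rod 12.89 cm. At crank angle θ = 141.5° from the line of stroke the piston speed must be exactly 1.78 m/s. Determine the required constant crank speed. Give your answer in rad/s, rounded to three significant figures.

88.9

For an in-line slider-crank, |v_piston| = rω|sinθ|·[1 + r cosθ/√(L² − r² sin²θ)].
With r = 0.0444 m, L = 0.1289 m, θ = 141.5°: the bracketed kinematic factor |dx/dθ| = 0.020011 m.
ω = v/|dx/dθ| = 1.78/0.020011 = 88.95 rad/s.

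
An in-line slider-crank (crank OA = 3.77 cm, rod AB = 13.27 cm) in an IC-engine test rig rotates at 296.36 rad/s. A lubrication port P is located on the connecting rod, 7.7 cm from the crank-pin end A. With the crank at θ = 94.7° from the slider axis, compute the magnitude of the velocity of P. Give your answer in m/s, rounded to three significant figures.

11.0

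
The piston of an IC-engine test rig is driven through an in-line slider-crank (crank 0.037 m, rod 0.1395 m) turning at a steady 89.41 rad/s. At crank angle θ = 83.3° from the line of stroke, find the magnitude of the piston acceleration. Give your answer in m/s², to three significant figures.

ω = 89.41 rad/s
x(θ) = r cosθ + √(L² − r² sin²θ); with ω constant, a = ω²·d²x/dθ².
d²x/dθ² = −r cosθ − r²(cos2θ)/√u − r⁴ sin²2θ/(4u^{3/2}),  u = L² − r² sin²θ = 0.0181099 m².
Substituting r = 0.037 m, L = 0.1395 m, θ = 83.3°: d²x/dθ² = +0.0055688 m.
a = ω²·d²x/dθ² = (89.41)²·(+0.0055688) = +44.518 m/s²;  |a| = 44.518 m/s².

44.5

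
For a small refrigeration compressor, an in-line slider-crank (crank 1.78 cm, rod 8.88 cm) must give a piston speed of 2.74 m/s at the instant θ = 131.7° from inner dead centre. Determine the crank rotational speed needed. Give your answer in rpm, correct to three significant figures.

2280

For an in-line slider-crank, |v_piston| = rω|sinθ|·[1 + r cosθ/√(L² − r² sin²θ)].
With r = 0.0178 m, L = 0.0888 m, θ = 131.7°: the bracketed kinematic factor |dx/dθ| = 0.011498 m.
ω = v/|dx/dθ| = 2.74/0.011498 = 238.31 rad/s.
N = 60ω/(2π) = 2275.7 rpm.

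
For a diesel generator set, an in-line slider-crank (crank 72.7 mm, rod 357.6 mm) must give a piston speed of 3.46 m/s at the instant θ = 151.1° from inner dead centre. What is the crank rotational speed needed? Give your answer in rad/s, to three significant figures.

120

For an in-line slider-crank, |v_piston| = rω|sinθ|·[1 + r cosθ/√(L² − r² sin²θ)].
With r = 0.0727 m, L = 0.3576 m, θ = 151.1°: the bracketed kinematic factor |dx/dθ| = 0.028851 m.
ω = v/|dx/dθ| = 3.46/0.028851 = 119.93 rad/s.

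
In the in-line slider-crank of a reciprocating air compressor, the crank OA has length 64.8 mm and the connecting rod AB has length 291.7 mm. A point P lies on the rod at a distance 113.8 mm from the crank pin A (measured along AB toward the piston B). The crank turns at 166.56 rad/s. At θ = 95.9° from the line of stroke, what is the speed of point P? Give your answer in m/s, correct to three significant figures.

10.7

ω = 166.6 rad/s.  Crank-pin speed |V_A| = rω = 10.793 m/s, perpendicular to OA.
Rod angle: sinφ = −(r/L) sinθ ⇒ φ = -12.766°; ω_rod = −rω cosθ/√(L²−r²sin²θ) = +3.8998 rad/s.
V_P = V_A + ω_rod × AP, with AP = 0.1138 m along the rod.
Components: V_Px = −rω sinθ − a·ω_rod·sinφ = -10.638 m/s;  V_Py = rω cosθ + a·ω_rod·cosφ = -0.67662 m/s.
|V_P| = √(V_Px² + V_Py²) = 10.659 m/s.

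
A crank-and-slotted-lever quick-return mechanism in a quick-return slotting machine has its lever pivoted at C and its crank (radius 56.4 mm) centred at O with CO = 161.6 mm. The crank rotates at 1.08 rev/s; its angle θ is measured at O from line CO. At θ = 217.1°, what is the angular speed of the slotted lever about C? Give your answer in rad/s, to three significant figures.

ω = 6.786 rad/s (from 1.08 rev/s).
Crank pin A relative to C: A = (d + r cosθ, r sinθ); lever angle φ = atan2(r sinθ, d + r cosθ).
Differentiating tanφ: φ̇ = rω(d cosθ + r)/(d² + r² + 2dr cosθ).
d² + r² + 2dr cosθ = |CA|² = 0.0147568 m²;  d cosθ + r = -0.07249 m.
|ω_lever| = |0.0564·6.786·-0.07249| / 0.0147568 = 1.88 rad/s.

1.88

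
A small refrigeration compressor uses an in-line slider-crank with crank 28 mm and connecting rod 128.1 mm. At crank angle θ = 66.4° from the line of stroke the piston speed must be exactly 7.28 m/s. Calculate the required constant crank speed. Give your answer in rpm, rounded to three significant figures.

2490

For an in-line slider-crank, |v_piston| = rω|sinθ|·[1 + r cosθ/√(L² − r² sin²θ)].
With r = 0.028 m, L = 0.1281 m, θ = 66.4°: the bracketed kinematic factor |dx/dθ| = 0.02795 m.
ω = v/|dx/dθ| = 7.28/0.02795 = 260.47 rad/s.
N = 60ω/(2π) = 2487.3 rpm.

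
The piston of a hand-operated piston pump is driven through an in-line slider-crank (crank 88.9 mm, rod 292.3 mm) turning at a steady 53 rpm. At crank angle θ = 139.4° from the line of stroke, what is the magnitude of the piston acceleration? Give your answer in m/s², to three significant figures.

1.93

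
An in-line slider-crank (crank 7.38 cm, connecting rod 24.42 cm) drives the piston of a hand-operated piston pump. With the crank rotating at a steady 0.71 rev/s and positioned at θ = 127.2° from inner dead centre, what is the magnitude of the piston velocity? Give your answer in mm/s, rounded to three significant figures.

213

ω = 2π·0.71 = 4.461 rad/s
For an in-line slider-crank, x = r cosθ + √(L² − r² sin²θ), so v = −rω sinθ·[1 + r cosθ/√(L² − r² sin²θ)].
With r = 0.0738 m, L = 0.2442 m, θ = 127.2°: √(L² − r² sin²θ) = 0.23702 m.
v = −0.0738·4.461·0.79653·[1 + 0.0738·-0.60460/0.23702] = -0.21287 m/s.
|v| = 0.21287 m/s = 212.87 mm/s.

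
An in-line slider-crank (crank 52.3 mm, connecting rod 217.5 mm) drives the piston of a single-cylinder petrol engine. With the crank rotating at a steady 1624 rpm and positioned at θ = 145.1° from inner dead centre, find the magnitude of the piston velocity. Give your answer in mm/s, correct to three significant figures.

ω = 2π·1624/60 = 170.1 rad/s
For an in-line slider-crank, x = r cosθ + √(L² − r² sin²θ), so v = −rω sinθ·[1 + r cosθ/√(L² − r² sin²θ)].
With r = 0.0523 m, L = 0.2175 m, θ = 145.1°: √(L² − r² sin²θ) = 0.21543 m.
v = −0.0523·170.1·0.57215·[1 + 0.0523·-0.82015/0.21543] = -4.0757 m/s.
|v| = 4.0757 m/s = 4075.7 mm/s.

4080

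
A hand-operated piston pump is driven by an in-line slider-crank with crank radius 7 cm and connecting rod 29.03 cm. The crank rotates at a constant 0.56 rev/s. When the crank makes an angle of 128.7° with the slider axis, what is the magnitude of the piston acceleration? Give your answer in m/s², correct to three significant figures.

0.585

ω = 2π·0.56 = 3.519 rad/s
x(θ) = r cosθ + √(L² − r² sin²θ); with ω constant, a = ω²·d²x/dθ².
d²x/dθ² = −r cosθ − r²(cos2θ)/√u − r⁴ sin²2θ/(4u^{3/2}),  u = L² − r² sin²θ = 0.0812896 m².
Substituting r = 0.07 m, L = 0.2903 m, θ = 128.7°: d²x/dθ² = +0.047269 m.
a = ω²·d²x/dθ² = (3.519)²·(+0.047269) = +0.58522 m/s²;  |a| = 0.58522 m/s².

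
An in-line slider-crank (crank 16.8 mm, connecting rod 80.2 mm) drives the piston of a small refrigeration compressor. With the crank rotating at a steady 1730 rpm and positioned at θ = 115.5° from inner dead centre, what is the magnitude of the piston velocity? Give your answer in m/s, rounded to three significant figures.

2.49

ω = 2π·1730/60 = 181.2 rad/s
For an in-line slider-crank, x = r cosθ + √(L² − r² sin²θ), so v = −rω sinθ·[1 + r cosθ/√(L² − r² sin²θ)].
With r = 0.0168 m, L = 0.0802 m, θ = 115.5°: √(L² − r² sin²θ) = 0.078753 m.
v = −0.0168·181.2·0.90259·[1 + 0.0168·-0.43051/0.078753] = -2.4948 m/s.
|v| = 2.4948 m/s.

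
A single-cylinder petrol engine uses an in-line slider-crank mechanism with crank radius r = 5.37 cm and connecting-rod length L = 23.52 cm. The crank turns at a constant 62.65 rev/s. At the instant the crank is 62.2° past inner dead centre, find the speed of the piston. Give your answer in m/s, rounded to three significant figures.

20.7

ω = 2π·62.6 = 393.6 rad/s
For an in-line slider-crank, x = r cosθ + √(L² − r² sin²θ), so v = −rω sinθ·[1 + r cosθ/√(L² − r² sin²θ)].
With r = 0.0537 m, L = 0.2352 m, θ = 62.2°: √(L² − r² sin²θ) = 0.23035 m.
v = −0.0537·393.6·0.88458·[1 + 0.0537·0.46639/0.23035] = -20.732 m/s.
|v| = 20.732 m/s.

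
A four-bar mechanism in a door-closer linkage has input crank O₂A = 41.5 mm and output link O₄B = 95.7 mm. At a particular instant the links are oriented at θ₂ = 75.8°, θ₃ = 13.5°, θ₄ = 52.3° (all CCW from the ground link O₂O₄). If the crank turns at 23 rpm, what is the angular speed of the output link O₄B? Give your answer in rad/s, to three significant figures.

1.48

ω₂ = 2.409 rad/s (from 23 rpm).
Differentiating the loop-closure r₂e^{iθ₂}+r₃e^{iθ₃}=r₁+r₄e^{iθ₄} gives r₂ω₂e^{iθ₂}+r₃ω₃e^{iθ₃}=r₄ω₄e^{iθ₄}.
Eliminating the other unknown: ω₄ = r₂ω₂ sin(θ₂−θ₃) / [r₄ sin(θ₄−θ₃)].
Numerator sine = +0.88539; denominator sine = +0.62660.
Result = 0.0415·2.409·(+0.88539) / (0.0957·(+0.62660)) = +1.4758 rad/s; magnitude 1.4758 rad/s.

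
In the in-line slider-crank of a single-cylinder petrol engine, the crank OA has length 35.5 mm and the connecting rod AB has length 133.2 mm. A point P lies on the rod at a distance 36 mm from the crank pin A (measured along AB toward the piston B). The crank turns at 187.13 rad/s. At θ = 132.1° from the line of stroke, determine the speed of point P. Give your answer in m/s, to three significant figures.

5.70

ω = 187.1 rad/s.  Crank-pin speed |V_A| = rω = 6.6431 m/s, perpendicular to OA.
Rod angle: sinφ = −(r/L) sinθ ⇒ φ = -11.405°; ω_rod = −rω cosθ/√(L²−r²sin²θ) = +34.11 rad/s.
V_P = V_A + ω_rod × AP, with AP = 0.036 m along the rod.
Components: V_Px = −rω sinθ − a·ω_rod·sinφ = -4.6862 m/s;  V_Py = rω cosθ + a·ω_rod·cosφ = -3.25 m/s.
|V_P| = √(V_Px² + V_Py²) = 5.7029 m/s.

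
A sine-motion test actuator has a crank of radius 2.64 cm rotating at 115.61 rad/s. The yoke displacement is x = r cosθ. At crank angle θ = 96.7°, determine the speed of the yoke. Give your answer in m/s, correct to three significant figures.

3.03

ω = 115.6 rad/s
x = r cosθ ⇒ ẋ = −rω sinθ.
|v| = rω|sinθ| = 0.0264·115.6·|sin 96.7°| = 3.0313 m/s.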